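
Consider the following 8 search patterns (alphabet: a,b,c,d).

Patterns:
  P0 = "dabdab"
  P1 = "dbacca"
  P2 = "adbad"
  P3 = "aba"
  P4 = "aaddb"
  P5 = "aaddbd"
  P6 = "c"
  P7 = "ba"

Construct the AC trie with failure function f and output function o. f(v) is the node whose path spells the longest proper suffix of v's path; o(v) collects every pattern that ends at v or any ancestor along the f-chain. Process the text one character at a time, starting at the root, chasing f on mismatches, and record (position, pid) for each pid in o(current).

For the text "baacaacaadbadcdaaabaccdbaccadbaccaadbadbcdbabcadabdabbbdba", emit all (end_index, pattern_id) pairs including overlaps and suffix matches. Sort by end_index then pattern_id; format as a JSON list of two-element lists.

Construct AC machine:
Trie nodes:
  n0 'ε': a→12 b→25 c→24 d→1
  n1 'd': a→2 b→7
  n2 'da': b→3
  n3 'dab': d→4
  n4 'dabd': a→5
  n5 'dabda': b→6
  n6 'dabdab': ·  [P0 ends]
  n7 'db': a→8
  n8 'dba': c→9
  n9 'dbac': c→10
  n10 'dbacc': a→11
  n11 'dbacca': ·  [P1 ends]
  n12 'a': a→19 b→17 d→13
  n13 'ad': b→14
  n14 'adb': a→15
  n15 'adba': d→16
  n16 'adbad': ·  [P2 ends]
  n17 'ab': a→18
  n18 'aba': ·  [P3 ends]
  n19 'aa': d→20
  n20 'aad': d→21
  n21 'aadd': b→22
  n22 'aaddb': d→23  [P4 ends]
  n23 'aaddbd': ·  [P5 ends]
  n24 'c': ·  [P6 ends]
  n25 'b': a→26
  n26 'ba': ·  [P7 ends]

BFS fail/out derivation:
  n1('d'): parent n0 fail=0; on 'd' 0 → fail=0;  out ∅∪∅=∅
  n12('a'): parent n0 fail=0; on 'a' 0 → fail=0;  out ∅∪∅=∅
  n24('c'): parent n0 fail=0; on 'c' 0 → fail=0;  out {6}∪∅={6}
  n25('b'): parent n0 fail=0; on 'b' 0 → fail=0;  out ∅∪∅=∅
  n2('da'): parent n1 fail=0; on 'a' 0 → fail=12;  out ∅∪∅=∅
  n7('db'): parent n1 fail=0; on 'b' 0 → fail=25;  out ∅∪∅=∅
  n13('ad'): parent n12 fail=0; on 'd' 0 → fail=1;  out ∅∪∅=∅
  n17('ab'): parent n12 fail=0; on 'b' 0 → fail=25;  out ∅∪∅=∅
  n19('aa'): parent n12 fail=0; on 'a' 0 → fail=12;  out ∅∪∅=∅
  n26('ba'): parent n25 fail=0; on 'a' 0 → fail=12;  out {7}∪∅={7}
  n3('dab'): parent n2 fail=12; on 'b' 12 → fail=17;  out ∅∪∅=∅
  n8('dba'): parent n7 fail=25; on 'a' 25 → fail=26;  out ∅∪{7}={7}
  n14('adb'): parent n13 fail=1; on 'b' 1 → fail=7;  out ∅∪∅=∅
  n18('aba'): parent n17 fail=25; on 'a' 25 → fail=26;  out {3}∪{7}={3,7}
  n20('aad'): parent n19 fail=12; on 'd' 12 → fail=13;  out ∅∪∅=∅
  n4('dabd'): parent n3 fail=17; on 'd' 17→25→0 → fail=1;  out ∅∪∅=∅
  n9('dbac'): parent n8 fail=26; on 'c' 26→12→0 → fail=24;  out ∅∪{6}={6}
  n15('adba'): parent n14 fail=7; on 'a' 7 → fail=8;  out ∅∪{7}={7}
  n21('aadd'): parent n20 fail=13; on 'd' 13→1→0 → fail=1;  out ∅∪∅=∅
  n5('dabda'): parent n4 fail=1; on 'a' 1 → fail=2;  out ∅∪∅=∅
  n10('dbacc'): parent n9 fail=24; on 'c' 24→0 → fail=24;  out ∅∪{6}={6}
  n16('adbad'): parent n15 fail=8; on 'd' 8→26→12 → fail=13;  out {2}∪∅={2}
  n22('aaddb'): parent n21 fail=1; on 'b' 1 → fail=7;  out {4}∪∅={4}
  n6('dabdab'): parent n5 fail=2; on 'b' 2 → fail=3;  out {0}∪∅={0}
  n11('dbacca'): parent n10 fail=24; on 'a' 24→0 → fail=12;  out {1}∪∅={1}
  n23('aaddbd'): parent n22 fail=7; on 'd' 7→25→0 → fail=1;  out {5}∪∅={5}

Scan:
i=0 'b': node 0→25
i=1 'a': node 25→26  ** P7@[0:1]
i=2 'a': node 26→19 (via fail)
i=3 'c': node 19→24 (via fail)  ** P6@[3:3]
i=4 'a': node 24→12 (via fail)
i=5 'a': node 12→19
i=6 'c': node 19→24 (via fail)  ** P6@[6:6]
i=7 'a': node 24→12 (via fail)
i=8 'a': node 12→19
i=9 'd': node 19→20
i=10 'b': node 20→14 (via fail)
i=11 'a': node 14→15  ** P7@[10:11]
i=12 'd': node 15→16  ** P2@[8:12]
i=13 'c': node 16→24 (via fail)  ** P6@[13:13]
i=14 'd': node 24→1 (via fail)
i=15 'a': node 1→2
i=16 'a': node 2→19 (via fail)
i=17 'a': node 19→19 (via fail)
i=18 'b': node 19→17 (via fail)
i=19 'a': node 17→18  ** P3@[17:19],P7@[18:19]
i=20 'c': node 18→24 (via fail)  ** P6@[20:20]
i=21 'c': node 24→24 (via fail)  ** P6@[21:21]
i=22 'd': node 24→1 (via fail)
i=23 'b': node 1→7
i=24 'a': node 7→8  ** P7@[23:24]
i=25 'c': node 8→9  ** P6@[25:25]
i=26 'c': node 9→10  ** P6@[26:26]
i=27 'a': node 10→11  ** P1@[22:27]
i=28 'd': node 11→13 (via fail)
i=29 'b': node 13→14
i=30 'a': node 14→15  ** P7@[29:30]
i=31 'c': node 15→9 (via fail)  ** P6@[31:31]
i=32 'c': node 9→10  ** P6@[32:32]
i=33 'a': node 10→11  ** P1@[28:33]
i=34 'a': node 11→19 (via fail)
i=35 'd': node 19→20
i=36 'b': node 20→14 (via fail)
i=37 'a': node 14→15  ** P7@[36:37]
i=38 'd': node 15→16  ** P2@[34:38]
i=39 'b': node 16→14 (via fail)
i=40 'c': node 14→24 (via fail)  ** P6@[40:40]
i=41 'd': node 24→1 (via fail)
i=42 'b': node 1→7
i=43 'a': node 7→8  ** P7@[42:43]
i=44 'b': node 8→17 (via fail)
i=45 'c': node 17→24 (via fail)  ** P6@[45:45]
i=46 'a': node 24→12 (via fail)
i=47 'd': node 12→13
i=48 'a': node 13→2 (via fail)
i=49 'b': node 2→3
i=50 'd': node 3→4
i=51 'a': node 4→5
i=52 'b': node 5→6  ** P0@[47:52]
i=53 'b': node 6→25 (via fail)
i=54 'b': node 25→25 (via fail)
i=55 'd': node 25→1 (via fail)
i=56 'b': node 1→7
i=57 'a': node 7→8  ** P7@[56:57]

All matches (sorted): [[1,7],[3,6],[6,6],[11,7],[12,2],[13,6],[19,3],[19,7],[20,6],[21,6],[24,7],[25,6],[26,6],[27,1],[30,7],[31,6],[32,6],[33,1],[37,7],[38,2],[40,6],[43,7],[45,6],[52,0],[57,7]]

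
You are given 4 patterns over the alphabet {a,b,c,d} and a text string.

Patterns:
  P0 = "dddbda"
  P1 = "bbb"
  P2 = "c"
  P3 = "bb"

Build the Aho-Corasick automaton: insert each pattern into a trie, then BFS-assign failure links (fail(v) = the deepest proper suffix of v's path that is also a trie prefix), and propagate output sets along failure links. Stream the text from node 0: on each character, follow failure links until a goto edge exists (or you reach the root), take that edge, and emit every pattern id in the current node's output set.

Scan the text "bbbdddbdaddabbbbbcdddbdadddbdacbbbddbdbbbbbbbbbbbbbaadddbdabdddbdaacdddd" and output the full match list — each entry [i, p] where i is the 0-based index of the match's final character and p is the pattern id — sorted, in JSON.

Construct AC machine:
Trie nodes:
  n0 'ε': b→7 c→10 d→1
  n1 'd': d→2
  n2 'dd': d→3
  n3 'ddd': b→4
  n4 'dddb': d→5
  n5 'dddbd': a→6
  n6 'dddbda': ·  ←P0
  n7 'b': b→8
  n8 'bb': b→9  ←P3
  n9 'bbb': ·  ←P1
  n10 'c': ·  ←P2

Failure links (BFS by depth):
  n1('d'): parent n0 fail=0; on 'd' 0 → fail=0;  out ∅∪∅=∅
  n7('b'): parent n0 fail=0; on 'b' 0 → fail=0;  out ∅∪∅=∅
  n10('c'): parent n0 fail=0; on 'c' 0 → fail=0;  out {2}∪∅={2}
  n2('dd'): parent n1 fail=0; on 'd' 0 → fail=1;  out ∅∪∅=∅
  n8('bb'): parent n7 fail=0; on 'b' 0 → fail=7;  out {3}∪∅={3}
  n3('ddd'): parent n2 fail=1; on 'd' 1 → fail=2;  out ∅∪∅=∅
  n9('bbb'): parent n8 fail=7; on 'b' 7 → fail=8;  out {1}∪{3}={1,3}
  n4('dddb'): parent n3 fail=2; on 'b' 2→1→0 → fail=7;  out ∅∪∅=∅
  n5('dddbd'): parent n4 fail=7; on 'd' 7→0 → fail=1;  out ∅∪∅=∅
  n6('dddbda'): parent n5 fail=1; on 'a' 1→0 → fail=0;  out {0}∪∅={0}

Scan:
[0] read 'b'  n0⇒n7
[1] read 'b'  n7⇒n8  → match P3@[0:1]
[2] read 'b'  n8⇒n9  → match P1@[0:2],P3@[1:2]
[3] read 'd'  n9⇒n1 ·f
[4] read 'd'  n1⇒n2
[5] read 'd'  n2⇒n3
[6] read 'b'  n3⇒n4
[7] read 'd'  n4⇒n5
[8] read 'a'  n5⇒n6  → match P0@[3:8]
[9] read 'd'  n6⇒n1 ·f
[10] read 'd'  n1⇒n2
[11] read 'a'  n2⇒n0 ·f
[12] read 'b'  n0⇒n7
[13] read 'b'  n7⇒n8  → match P3@[12:13]
[14] read 'b'  n8⇒n9  → match P1@[12:14],P3@[13:14]
[15] read 'b'  n9⇒n9 ·f  → match P1@[13:15],P3@[14:15]
[16] read 'b'  n9⇒n9 ·f  → match P1@[14:16],P3@[15:16]
[17] read 'c'  n9⇒n10 ·f  → match P2@[17:17]
[18] read 'd'  n10⇒n1 ·f
[19] read 'd'  n1⇒n2
[20] read 'd'  n2⇒n3
[21] read 'b'  n3⇒n4
[22] read 'd'  n4⇒n5
[23] read 'a'  n5⇒n6  → match P0@[18:23]
[24] read 'd'  n6⇒n1 ·f
[25] read 'd'  n1⇒n2
[26] read 'd'  n2⇒n3
[27] read 'b'  n3⇒n4
[28] read 'd'  n4⇒n5
[29] read 'a'  n5⇒n6  → match P0@[24:29]
[30] read 'c'  n6⇒n10 ·f  → match P2@[30:30]
[31] read 'b'  n10⇒n7 ·f
[32] read 'b'  n7⇒n8  → match P3@[31:32]
[33] read 'b'  n8⇒n9  → match P1@[31:33],P3@[32:33]
[34] read 'd'  n9⇒n1 ·f
[35] read 'd'  n1⇒n2
[36] read 'b'  n2⇒n7 ·f
[37] read 'd'  n7⇒n1 ·f
[38] read 'b'  n1⇒n7 ·f
[39] read 'b'  n7⇒n8  → match P3@[38:39]
[40] read 'b'  n8⇒n9  → match P1@[38:40],P3@[39:40]
[41] read 'b'  n9⇒n9 ·f  → match P1@[39:41],P3@[40:41]
[42] read 'b'  n9⇒n9 ·f  → match P1@[40:42],P3@[41:42]
[43] read 'b'  n9⇒n9 ·f  → match P1@[41:43],P3@[42:43]
[44] read 'b'  n9⇒n9 ·f  → match P1@[42:44],P3@[43:44]
[45] read 'b'  n9⇒n9 ·f  → match P1@[43:45],P3@[44:45]
[46] read 'b'  n9⇒n9 ·f  → match P1@[44:46],P3@[45:46]
[47] read 'b'  n9⇒n9 ·f  → match P1@[45:47],P3@[46:47]
[48] read 'b'  n9⇒n9 ·f  → match P1@[46:48],P3@[47:48]
[49] read 'b'  n9⇒n9 ·f  → match P1@[47:49],P3@[48:49]
[50] read 'b'  n9⇒n9 ·f  → match P1@[48:50],P3@[49:50]
[51] read 'a'  n9⇒n0 ·f
[52] read 'a'  n0⇒n0
[53] read 'd'  n0⇒n1
[54] read 'd'  n1⇒n2
[55] read 'd'  n2⇒n3
[56] read 'b'  n3⇒n4
[57] read 'd'  n4⇒n5
[58] read 'a'  n5⇒n6  → match P0@[53:58]
[59] read 'b'  n6⇒n7 ·f
[60] read 'd'  n7⇒n1 ·f
[61] read 'd'  n1⇒n2
[62] read 'd'  n2⇒n3
[63] read 'b'  n3⇒n4
[64] read 'd'  n4⇒n5
[65] read 'a'  n5⇒n6  → match P0@[60:65]
[66] read 'a'  n6⇒n0 ·f
[67] read 'c'  n0⇒n10  → match P2@[67:67]
[68] read 'd'  n10⇒n1 ·f
[69] read 'd'  n1⇒n2
[70] read 'd'  n2⇒n3
[71] read 'd'  n3⇒n3 ·f

Matches: [[1,3],[2,1],[2,3],[8,0],[13,3],[14,1],[14,3],[15,1],[15,3],[16,1],[16,3],[17,2],[23,0],[29,0],[30,2],[32,3],[33,1],[33,3],[39,3],[40,1],[40,3],[41,1],[41,3],[42,1],[42,3],[43,1],[43,3],[44,1],[44,3],[45,1],[45,3],[46,1],[46,3],[47,1],[47,3],[48,1],[48,3],[49,1],[49,3],[50,1],[50,3],[58,0],[65,0],[67,2]]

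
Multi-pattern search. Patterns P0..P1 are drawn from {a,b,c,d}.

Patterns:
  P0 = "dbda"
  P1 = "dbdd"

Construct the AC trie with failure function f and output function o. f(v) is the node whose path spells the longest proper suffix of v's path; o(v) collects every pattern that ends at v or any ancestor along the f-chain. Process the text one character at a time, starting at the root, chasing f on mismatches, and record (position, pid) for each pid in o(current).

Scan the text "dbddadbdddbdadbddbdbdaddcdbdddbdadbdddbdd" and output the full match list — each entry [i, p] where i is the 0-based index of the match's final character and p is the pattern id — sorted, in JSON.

Construct AC machine:
Trie (insert patterns):
  n0 'ε': d→1
  n1 'd': b→2
  n2 'db': d→3
  n3 'dbd': a→4 d→5
  n4 'dbda': ·  ←P0
  n5 'dbdd': ·  ←P1

BFS fail/out derivation:
  fail(1) 'd': from fail(0)=0 chase 'd': 0 ⇒ 0;  out=∅∪out(0)=∅
  fail(2) 'db': from fail(1)=0 chase 'b': 0 ⇒ 0;  out=∅∪out(0)=∅
  fail(3) 'dbd': from fail(2)=0 chase 'd': 0 ⇒ 1;  out=∅∪out(1)=∅
  fail(4) 'dbda': from fail(3)=1 chase 'a': 1→0 ⇒ 0;  out={0}∪out(0)={0}
  fail(5) 'dbdd': from fail(3)=1 chase 'd': 1→0 ⇒ 1;  out={1}∪out(1)={1}

Run:
pos 0 'd': at 1
pos 1 'b': at 2
pos 2 'd': at 3
pos 3 'd': at 5  ** P1@[0:3]
pos 4 'a': at 0 (via fail)
pos 5 'd': at 1
pos 6 'b': at 2
pos 7 'd': at 3
pos 8 'd': at 5  ** P1@[5:8]
pos 9 'd': at 1 (via fail)
pos 10 'b': at 2
pos 11 'd': at 3
pos 12 'a': at 4  ** P0@[9:12]
pos 13 'd': at 1 (via fail)
pos 14 'b': at 2
pos 15 'd': at 3
pos 16 'd': at 5  ** P1@[13:16]
pos 17 'b': at 2 (via fail)
pos 18 'd': at 3
pos 19 'b': at 2 (via fail)
pos 20 'd': at 3
pos 21 'a': at 4  ** P0@[18:21]
pos 22 'd': at 1 (via fail)
pos 23 'd': at 1 (via fail)
pos 24 'c': at 0 (via fail)
pos 25 'd': at 1
pos 26 'b': at 2
pos 27 'd': at 3
pos 28 'd': at 5  ** P1@[25:28]
pos 29 'd': at 1 (via fail)
pos 30 'b': at 2
pos 31 'd': at 3
pos 32 'a': at 4  ** P0@[29:32]
pos 33 'd': at 1 (via fail)
pos 34 'b': at 2
pos 35 'd': at 3
pos 36 'd': at 5  ** P1@[33:36]
pos 37 'd': at 1 (via fail)
pos 38 'b': at 2
pos 39 'd': at 3
pos 40 'd': at 5  ** P1@[37:40]

Matches: [[3,1],[8,1],[12,0],[16,1],[21,0],[28,1],[32,0],[36,1],[40,1]]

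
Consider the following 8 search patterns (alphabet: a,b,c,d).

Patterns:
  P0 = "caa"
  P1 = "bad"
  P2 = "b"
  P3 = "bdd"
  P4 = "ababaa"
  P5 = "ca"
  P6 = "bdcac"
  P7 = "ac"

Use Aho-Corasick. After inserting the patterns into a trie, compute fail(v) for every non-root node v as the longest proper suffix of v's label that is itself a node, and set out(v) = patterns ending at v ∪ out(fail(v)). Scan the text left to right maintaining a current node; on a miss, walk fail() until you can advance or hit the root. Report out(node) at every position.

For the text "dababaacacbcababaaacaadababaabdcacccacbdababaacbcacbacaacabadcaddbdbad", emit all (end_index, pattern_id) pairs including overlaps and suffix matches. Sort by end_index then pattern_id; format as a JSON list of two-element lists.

Construct AC machine:
Trie (insert patterns):
  n0 'ε': a→9 b→4 c→1
  n1 'c': a→2
  n2 'ca': a→3  ←P5
  n3 'caa': ·  ←P0
  n4 'b': a→5 d→7  ←P2
  n5 'ba': d→6
  n6 'bad': ·  ←P1
  n7 'bd': c→15 d→8
  n8 'bdd': ·  ←P3
  n9 'a': b→10 c→18
  n10 'ab': a→11
  n11 'aba': b→12
  n12 'abab': a→13
  n13 'ababa': a→14
  n14 'ababaa': ·  ←P4
  n15 'bdc': a→16
  n16 'bdca': c→17
  n17 'bdcac': ·  ←P6
  n18 'ac': ·  ←P7

Failure links (BFS by depth):
  n1('c'): parent n0 fail=0; on 'c' 0 → fail=0;  out ∅∪∅=∅
  n4('b'): parent n0 fail=0; on 'b' 0 → fail=0;  out {2}∪∅={2}
  n9('a'): parent n0 fail=0; on 'a' 0 → fail=0;  out ∅∪∅=∅
  n2('ca'): parent n1 fail=0; on 'a' 0 → fail=9;  out {5}∪∅={5}
  n5('ba'): parent n4 fail=0; on 'a' 0 → fail=9;  out ∅∪∅=∅
  n7('bd'): parent n4 fail=0; on 'd' 0 → fail=0;  out ∅∪∅=∅
  n10('ab'): parent n9 fail=0; on 'b' 0 → fail=4;  out ∅∪{2}={2}
  n18('ac'): parent n9 fail=0; on 'c' 0 → fail=1;  out {7}∪∅={7}
  n3('caa'): parent n2 fail=9; on 'a' 9→0 → fail=9;  out {0}∪∅={0}
  n6('bad'): parent n5 fail=9; on 'd' 9→0 → fail=0;  out {1}∪∅={1}
  n8('bdd'): parent n7 fail=0; on 'd' 0 → fail=0;  out {3}∪∅={3}
  n11('aba'): parent n10 fail=4; on 'a' 4 → fail=5;  out ∅∪∅=∅
  n15('bdc'): parent n7 fail=0; on 'c' 0 → fail=1;  out ∅∪∅=∅
  n12('abab'): parent n11 fail=5; on 'b' 5→9 → fail=10;  out ∅∪{2}={2}
  n16('bdca'): parent n15 fail=1; on 'a' 1 → fail=2;  out ∅∪{5}={5}
  n13('ababa'): parent n12 fail=10; on 'a' 10 → fail=11;  out ∅∪∅=∅
  n17('bdcac'): parent n16 fail=2; on 'c' 2→9 → fail=18;  out {6}∪{7}={6,7}
  n14('ababaa'): parent n13 fail=11; on 'a' 11→5→9→0 → fail=9;  out {4}∪∅={4}

Run:
i=0 'd': node 0→0
i=1 'a': node 0→9
i=2 'b': node 9→10  emit P2@[2:2]
i=3 'a': node 10→11
i=4 'b': node 11→12  emit P2@[4:4]
i=5 'a': node 12→13
i=6 'a': node 13→14  emit P4@[1:6]
i=7 'c': node 14→18 ·f  emit P7@[6:7]
i=8 'a': node 18→2 ·f  emit P5@[7:8]
i=9 'c': node 2→18 ·f  emit P7@[8:9]
i=10 'b': node 18→4 ·f  emit P2@[10:10]
i=11 'c': node 4→1 ·f
i=12 'a': node 1→2  emit P5@[11:12]
i=13 'b': node 2→10 ·f  emit P2@[13:13]
i=14 'a': node 10→11
i=15 'b': node 11→12  emit P2@[15:15]
i=16 'a': node 12→13
i=17 'a': node 13→14  emit P4@[12:17]
i=18 'a': node 14→9 ·f
i=19 'c': node 9→18  emit P7@[18:19]
i=20 'a': node 18→2 ·f  emit P5@[19:20]
i=21 'a': node 2→3  emit P0@[19:21]
i=22 'd': node 3→0 ·f
i=23 'a': node 0→9
i=24 'b': node 9→10  emit P2@[24:24]
i=25 'a': node 10→11
i=26 'b': node 11→12  emit P2@[26:26]
i=27 'a': node 12→13
i=28 'a': node 13→14  emit P4@[23:28]
i=29 'b': node 14→10 ·f  emit P2@[29:29]
i=30 'd': node 10→7 ·f
i=31 'c': node 7→15
i=32 'a': node 15→16  emit P5@[31:32]
i=33 'c': node 16→17  emit P6@[29:33],P7@[32:33]
i=34 'c': node 17→1 ·f
i=35 'c': node 1→1 ·f
i=36 'a': node 1→2  emit P5@[35:36]
i=37 'c': node 2→18 ·f  emit P7@[36:37]
i=38 'b': node 18→4 ·f  emit P2@[38:38]
i=39 'd': node 4→7
i=40 'a': node 7→9 ·f
i=41 'b': node 9→10  emit P2@[41:41]
i=42 'a': node 10→11
i=43 'b': node 11→12  emit P2@[43:43]
i=44 'a': node 12→13
i=45 'a': node 13→14  emit P4@[40:45]
i=46 'c': node 14→18 ·f  emit P7@[45:46]
i=47 'b': node 18→4 ·f  emit P2@[47:47]
i=48 'c': node 4→1 ·f
i=49 'a': node 1→2  emit P5@[48:49]
i=50 'c': node 2→18 ·f  emit P7@[49:50]
i=51 'b': node 18→4 ·f  emit P2@[51:51]
i=52 'a': node 4→5
i=53 'c': node 5→18 ·f  emit P7@[52:53]
i=54 'a': node 18→2 ·f  emit P5@[53:54]
i=55 'a': node 2→3  emit P0@[53:55]
i=56 'c': node 3→18 ·f  emit P7@[55:56]
i=57 'a': node 18→2 ·f  emit P5@[56:57]
i=58 'b': node 2→10 ·f  emit P2@[58:58]
i=59 'a': node 10→11
i=60 'd': node 11→6 ·f  emit P1@[58:60]
i=61 'c': node 6→1 ·f
i=62 'a': node 1→2  emit P5@[61:62]
i=63 'd': node 2→0 ·f
i=64 'd': node 0→0
i=65 'b': node 0→4  emit P2@[65:65]
i=66 'd': node 4→7
i=67 'b': node 7→4 ·f  emit P2@[67:67]
i=68 'a': node 4→5
i=69 'd': node 5→6  emit P1@[67:69]

All matches (sorted): [[2,2],[4,2],[6,4],[7,7],[8,5],[9,7],[10,2],[12,5],[13,2],[15,2],[17,4],[19,7],[20,5],[21,0],[24,2],[26,2],[28,4],[29,2],[32,5],[33,6],[33,7],[36,5],[37,7],[38,2],[41,2],[43,2],[45,4],[46,7],[47,2],[49,5],[50,7],[51,2],[53,7],[54,5],[55,0],[56,7],[57,5],[58,2],[60,1],[62,5],[65,2],[67,2],[69,1]]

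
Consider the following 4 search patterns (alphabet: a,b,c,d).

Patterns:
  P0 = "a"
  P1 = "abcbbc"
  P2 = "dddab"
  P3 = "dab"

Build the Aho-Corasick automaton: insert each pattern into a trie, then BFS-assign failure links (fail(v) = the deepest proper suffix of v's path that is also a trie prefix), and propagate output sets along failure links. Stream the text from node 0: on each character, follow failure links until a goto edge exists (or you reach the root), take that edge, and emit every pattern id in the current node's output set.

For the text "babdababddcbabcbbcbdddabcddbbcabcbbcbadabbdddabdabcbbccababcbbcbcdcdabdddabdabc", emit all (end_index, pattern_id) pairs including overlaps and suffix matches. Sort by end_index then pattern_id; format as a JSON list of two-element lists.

Construct AC machine:
Trie nodes:
  n0 'ε': a→1 d→7
  n1 'a': b→2  ←P0
  n2 'ab': c→3
  n3 'abc': b→4
  n4 'abcb': b→5
  n5 'abcbb': c→6
  n6 'abcbbc': ·  ←P1
  n7 'd': a→12 d→8
  n8 'dd': d→9
  n9 'ddd': a→10
  n10 'ddda': b→11
  n11 'dddab': ·  ←P2
  n12 'da': b→13
  n13 'dab': ·  ←P3

Failure links (BFS by depth):
  n1('a'): parent n0 fail=0; on 'a' 0 → fail=0;  out {0}∪∅={0}
  n7('d'): parent n0 fail=0; on 'd' 0 → fail=0;  out ∅∪∅=∅
  n2('ab'): parent n1 fail=0; on 'b' 0 → fail=0;  out ∅∪∅=∅
  n8('dd'): parent n7 fail=0; on 'd' 0 → fail=7;  out ∅∪∅=∅
  n12('da'): parent n7 fail=0; on 'a' 0 → fail=1;  out ∅∪{0}={0}
  n3('abc'): parent n2 fail=0; on 'c' 0 → fail=0;  out ∅∪∅=∅
  n9('ddd'): parent n8 fail=7; on 'd' 7 → fail=8;  out ∅∪∅=∅
  n13('dab'): parent n12 fail=1; on 'b' 1 → fail=2;  out {3}∪∅={3}
  n4('abcb'): parent n3 fail=0; on 'b' 0 → fail=0;  out ∅∪∅=∅
  n10('ddda'): parent n9 fail=8; on 'a' 8→7 → fail=12;  out ∅∪{0}={0}
  n5('abcbb'): parent n4 fail=0; on 'b' 0 → fail=0;  out ∅∪∅=∅
  n11('dddab'): parent n10 fail=12; on 'b' 12 → fail=13;  out {2}∪{3}={2,3}
  n6('abcbbc'): parent n5 fail=0; on 'c' 0 → fail=0;  out {1}∪∅={1}

Text stream:
[0] read 'b'  n0⇒n0
[1] read 'a'  n0⇒n1  ** P0@[1:1]
[2] read 'b'  n1⇒n2
[3] read 'd'  n2⇒n7 (fail-walked)
[4] read 'a'  n7⇒n12  ** P0@[4:4]
[5] read 'b'  n12⇒n13  ** P3@[3:5]
[6] read 'a'  n13⇒n1 (fail-walked)  ** P0@[6:6]
[7] read 'b'  n1⇒n2
[8] read 'd'  n2⇒n7 (fail-walked)
[9] read 'd'  n7⇒n8
[10] read 'c'  n8⇒n0 (fail-walked)
[11] read 'b'  n0⇒n0
[12] read 'a'  n0⇒n1  ** P0@[12:12]
[13] read 'b'  n1⇒n2
[14] read 'c'  n2⇒n3
[15] read 'b'  n3⇒n4
[16] read 'b'  n4⇒n5
[17] read 'c'  n5⇒n6  ** P1@[12:17]
[18] read 'b'  n6⇒n0 (fail-walked)
[19] read 'd'  n0⇒n7
[20] read 'd'  n7⇒n8
[21] read 'd'  n8⇒n9
[22] read 'a'  n9⇒n10  ** P0@[22:22]
[23] read 'b'  n10⇒n11  ** P2@[19:23],P3@[21:23]
[24] read 'c'  n11⇒n3 (fail-walked)
[25] read 'd'  n3⇒n7 (fail-walked)
[26] read 'd'  n7⇒n8
[27] read 'b'  n8⇒n0 (fail-walked)
[28] read 'b'  n0⇒n0
[29] read 'c'  n0⇒n0
[30] read 'a'  n0⇒n1  ** P0@[30:30]
[31] read 'b'  n1⇒n2
[32] read 'c'  n2⇒n3
[33] read 'b'  n3⇒n4
[34] read 'b'  n4⇒n5
[35] read 'c'  n5⇒n6  ** P1@[30:35]
[36] read 'b'  n6⇒n0 (fail-walked)
[37] read 'a'  n0⇒n1  ** P0@[37:37]
[38] read 'd'  n1⇒n7 (fail-walked)
[39] read 'a'  n7⇒n12  ** P0@[39:39]
[40] read 'b'  n12⇒n13  ** P3@[38:40]
[41] read 'b'  n13⇒n0 (fail-walked)
[42] read 'd'  n0⇒n7
[43] read 'd'  n7⇒n8
[44] read 'd'  n8⇒n9
[45] read 'a'  n9⇒n10  ** P0@[45:45]
[46] read 'b'  n10⇒n11  ** P2@[42:46],P3@[44:46]
[47] read 'd'  n11⇒n7 (fail-walked)
[48] read 'a'  n7⇒n12  ** P0@[48:48]
[49] read 'b'  n12⇒n13  ** P3@[47:49]
[50] read 'c'  n13⇒n3 (fail-walked)
[51] read 'b'  n3⇒n4
[52] read 'b'  n4⇒n5
[53] read 'c'  n5⇒n6  ** P1@[48:53]
[54] read 'c'  n6⇒n0 (fail-walked)
[55] read 'a'  n0⇒n1  ** P0@[55:55]
[56] read 'b'  n1⇒n2
[57] read 'a'  n2⇒n1 (fail-walked)  ** P0@[57:57]
[58] read 'b'  n1⇒n2
[59] read 'c'  n2⇒n3
[60] read 'b'  n3⇒n4
[61] read 'b'  n4⇒n5
[62] read 'c'  n5⇒n6  ** P1@[57:62]
[63] read 'b'  n6⇒n0 (fail-walked)
[64] read 'c'  n0⇒n0
[65] read 'd'  n0⇒n7
[66] read 'c'  n7⇒n0 (fail-walked)
[67] read 'd'  n0⇒n7
[68] read 'a'  n7⇒n12  ** P0@[68:68]
[69] read 'b'  n12⇒n13  ** P3@[67:69]
[70] read 'd'  n13⇒n7 (fail-walked)
[71] read 'd'  n7⇒n8
[72] read 'd'  n8⇒n9
[73] read 'a'  n9⇒n10  ** P0@[73:73]
[74] read 'b'  n10⇒n11  ** P2@[70:74],P3@[72:74]
[75] read 'd'  n11⇒n7 (fail-walked)
[76] read 'a'  n7⇒n12  ** P0@[76:76]
[77] read 'b'  n12⇒n13  ** P3@[75:77]
[78] read 'c'  n13⇒n3 (fail-walked)

Matches: [[1,0],[4,0],[5,3],[6,0],[12,0],[17,1],[22,0],[23,2],[23,3],[30,0],[35,1],[37,0],[39,0],[40,3],[45,0],[46,2],[46,3],[48,0],[49,3],[53,1],[55,0],[57,0],[62,1],[68,0],[69,3],[73,0],[74,2],[74,3],[76,0],[77,3]]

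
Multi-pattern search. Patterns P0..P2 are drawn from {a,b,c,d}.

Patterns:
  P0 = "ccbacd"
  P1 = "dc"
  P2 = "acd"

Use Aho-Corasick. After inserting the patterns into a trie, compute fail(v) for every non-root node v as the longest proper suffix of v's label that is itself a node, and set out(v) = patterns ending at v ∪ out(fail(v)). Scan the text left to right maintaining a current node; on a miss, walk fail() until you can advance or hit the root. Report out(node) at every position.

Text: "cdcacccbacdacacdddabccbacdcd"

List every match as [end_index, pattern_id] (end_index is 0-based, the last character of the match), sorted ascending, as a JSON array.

Build:
Trie nodes:
  0='ε' goto a→9 c→1 d→7
  1='c' goto c→2
  2='cc' goto b→3
  3='ccb' goto a→4
  4='ccba' goto c→5
  5='ccbac' goto d→6
  6='ccbacd' goto ·  ←P0
  7='d' goto c→8
  8='dc' goto ·  ←P1
  9='a' goto c→10
  10='ac' goto d→11
  11='acd' goto ·  ←P2

Failure links (BFS by depth):
  n1('c'): parent n0 fail=0; on 'c' 0 → fail=0;  out ∅∪∅=∅
  n7('d'): parent n0 fail=0; on 'd' 0 → fail=0;  out ∅∪∅=∅
  n9('a'): parent n0 fail=0; on 'a' 0 → fail=0;  out ∅∪∅=∅
  n2('cc'): parent n1 fail=0; on 'c' 0 → fail=1;  out ∅∪∅=∅
  n8('dc'): parent n7 fail=0; on 'c' 0 → fail=1;  out {1}∪∅={1}
  n10('ac'): parent n9 fail=0; on 'c' 0 → fail=1;  out ∅∪∅=∅
  n3('ccb'): parent n2 fail=1; on 'b' 1→0 → fail=0;  out ∅∪∅=∅
  n11('acd'): parent n10 fail=1; on 'd' 1→0 → fail=7;  out {2}∪∅={2}
  n4('ccba'): parent n3 fail=0; on 'a' 0 → fail=9;  out ∅∪∅=∅
  n5('ccbac'): parent n4 fail=9; on 'c' 9 → fail=10;  out ∅∪∅=∅
  n6('ccbacd'): parent n5 fail=10; on 'd' 10 → fail=11;  out {0}∪{2}={0,2}

Scan:
i=0 'c': node 0→1
i=1 'd': node 1→7 ·f
i=2 'c': node 7→8  ** P1@[1:2]
i=3 'a': node 8→9 ·f
i=4 'c': node 9→10
i=5 'c': node 10→2 ·f
i=6 'c': node 2→2 ·f
i=7 'b': node 2→3
i=8 'a': node 3→4
i=9 'c': node 4→5
i=10 'd': node 5→6  ** P0@[5:10],P2@[8:10]
i=11 'a': node 6→9 ·f
i=12 'c': node 9→10
i=13 'a': node 10→9 ·f
i=14 'c': node 9→10
i=15 'd': node 10→11  ** P2@[13:15]
i=16 'd': node 11→7 ·f
i=17 'd': node 7→7 ·f
i=18 'a': node 7→9 ·f
i=19 'b': node 9→0 ·f
i=20 'c': node 0→1
i=21 'c': node 1→2
i=22 'b': node 2→3
i=23 'a': node 3→4
i=24 'c': node 4→5
i=25 'd': node 5→6  ** P0@[20:25],P2@[23:25]
i=26 'c': node 6→8 ·f  ** P1@[25:26]
i=27 'd': node 8→7 ·f

Result: [[2,1],[10,0],[10,2],[15,2],[25,0],[25,2],[26,1]]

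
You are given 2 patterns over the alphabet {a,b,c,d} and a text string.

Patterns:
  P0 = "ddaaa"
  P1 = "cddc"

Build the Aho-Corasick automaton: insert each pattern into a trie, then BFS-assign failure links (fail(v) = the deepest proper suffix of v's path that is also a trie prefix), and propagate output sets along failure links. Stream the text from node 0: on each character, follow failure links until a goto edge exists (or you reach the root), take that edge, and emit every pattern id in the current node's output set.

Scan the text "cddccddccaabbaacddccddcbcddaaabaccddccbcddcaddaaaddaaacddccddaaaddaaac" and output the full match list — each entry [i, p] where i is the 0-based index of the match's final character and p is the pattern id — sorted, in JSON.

Build:
Trie (insert patterns):
  n0 'ε': c→6 d→1
  n1 'd': d→2
  n2 'dd': a→3
  n3 'dda': a→4
  n4 'ddaa': a→5
  n5 'ddaaa': ·  [P0 ends]
  n6 'c': d→7
  n7 'cd': d→8
  n8 'cdd': c→9
  n9 'cddc': ·  [P1 ends]

BFS fail/out derivation:
  fail(1) 'd': from fail(0)=0 chase 'd': 0 ⇒ 0;  out=∅∪out(0)=∅
  fail(6) 'c': from fail(0)=0 chase 'c': 0 ⇒ 0;  out=∅∪out(0)=∅
  fail(2) 'dd': from fail(1)=0 chase 'd': 0 ⇒ 1;  out=∅∪out(1)=∅
  fail(7) 'cd': from fail(6)=0 chase 'd': 0 ⇒ 1;  out=∅∪out(1)=∅
  fail(3) 'dda': from fail(2)=1 chase 'a': 1→0 ⇒ 0;  out=∅∪out(0)=∅
  fail(8) 'cdd': from fail(7)=1 chase 'd': 1 ⇒ 2;  out=∅∪out(2)=∅
  fail(4) 'ddaa': from fail(3)=0 chase 'a': 0 ⇒ 0;  out=∅∪out(0)=∅
  fail(9) 'cddc': from fail(8)=2 chase 'c': 2→1→0 ⇒ 6;  out={1}∪out(6)={1}
  fail(5) 'ddaaa': from fail(4)=0 chase 'a': 0 ⇒ 0;  out={0}∪out(0)={0}

Scan:
i=0 'c': node 0→6
i=1 'd': node 6→7
i=2 'd': node 7→8
i=3 'c': node 8→9  ** P1@[0:3]
i=4 'c': node 9→6 (fail-walked)
i=5 'd': node 6→7
i=6 'd': node 7→8
i=7 'c': node 8→9  ** P1@[4:7]
i=8 'c': node 9→6 (fail-walked)
i=9 'a': node 6→0 (fail-walked)
i=10 'a': node 0→0
i=11 'b': node 0→0
i=12 'b': node 0→0
i=13 'a': node 0→0
i=14 'a': node 0→0
i=15 'c': node 0→6
i=16 'd': node 6→7
i=17 'd': node 7→8
i=18 'c': node 8→9  ** P1@[15:18]
i=19 'c': node 9→6 (fail-walked)
i=20 'd': node 6→7
i=21 'd': node 7→8
i=22 'c': node 8→9  ** P1@[19:22]
i=23 'b': node 9→0 (fail-walked)
i=24 'c': node 0→6
i=25 'd': node 6→7
i=26 'd': node 7→8
i=27 'a': node 8→3 (fail-walked)
i=28 'a': node 3→4
i=29 'a': node 4→5  ** P0@[25:29]
i=30 'b': node 5→0 (fail-walked)
i=31 'a': node 0→0
i=32 'c': node 0→6
i=33 'c': node 6→6 (fail-walked)
i=34 'd': node 6→7
i=35 'd': node 7→8
i=36 'c': node 8→9  ** P1@[33:36]
i=37 'c': node 9→6 (fail-walked)
i=38 'b': node 6→0 (fail-walked)
i=39 'c': node 0→6
i=40 'd': node 6→7
i=41 'd': node 7→8
i=42 'c': node 8→9  ** P1@[39:42]
i=43 'a': node 9→0 (fail-walked)
i=44 'd': node 0→1
i=45 'd': node 1→2
i=46 'a': node 2→3
i=47 'a': node 3→4
i=48 'a': node 4→5  ** P0@[44:48]
i=49 'd': node 5→1 (fail-walked)
i=50 'd': node 1→2
i=51 'a': node 2→3
i=52 'a': node 3→4
i=53 'a': node 4→5  ** P0@[49:53]
i=54 'c': node 5→6 (fail-walked)
i=55 'd': node 6→7
i=56 'd': node 7→8
i=57 'c': node 8→9  ** P1@[54:57]
i=58 'c': node 9→6 (fail-walked)
i=59 'd': node 6→7
i=60 'd': node 7→8
i=61 'a': node 8→3 (fail-walked)
i=62 'a': node 3→4
i=63 'a': node 4→5  ** P0@[59:63]
i=64 'd': node 5→1 (fail-walked)
i=65 'd': node 1→2
i=66 'a': node 2→3
i=67 'a': node 3→4
i=68 'a': node 4→5  ** P0@[64:68]
i=69 'c': node 5→6 (fail-walked)

All matches (sorted): [[3,1],[7,1],[18,1],[22,1],[29,0],[36,1],[42,1],[48,0],[53,0],[57,1],[63,0],[68,0]]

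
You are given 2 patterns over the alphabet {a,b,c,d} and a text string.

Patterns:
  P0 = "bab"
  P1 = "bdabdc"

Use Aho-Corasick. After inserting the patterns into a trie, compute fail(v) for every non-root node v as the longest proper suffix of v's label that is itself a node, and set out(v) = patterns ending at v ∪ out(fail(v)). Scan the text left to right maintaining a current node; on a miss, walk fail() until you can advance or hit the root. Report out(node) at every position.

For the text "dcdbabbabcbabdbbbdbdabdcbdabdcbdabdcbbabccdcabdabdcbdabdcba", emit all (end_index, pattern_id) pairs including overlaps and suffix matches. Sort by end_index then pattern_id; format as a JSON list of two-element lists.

Construct AC machine:
Trie (insert patterns):
  0='ε' goto b→1
  1='b' goto a→2 d→4
  2='ba' goto b→3
  3='bab' goto ·  [P0 ends]
  4='bd' goto a→5
  5='bda' goto b→6
  6='bdab' goto d→7
  7='bdabd' goto c→8
  8='bdabdc' goto ·  [P1 ends]

BFS fail/out derivation:
  fail(1) 'b': from fail(0)=0 chase 'b': 0 ⇒ 0;  out=∅∪out(0)=∅
  fail(2) 'ba': from fail(1)=0 chase 'a': 0 ⇒ 0;  out=∅∪out(0)=∅
  fail(4) 'bd': from fail(1)=0 chase 'd': 0 ⇒ 0;  out=∅∪out(0)=∅
  fail(3) 'bab': from fail(2)=0 chase 'b': 0 ⇒ 1;  out={0}∪out(1)={0}
  fail(5) 'bda': from fail(4)=0 chase 'a': 0 ⇒ 0;  out=∅∪out(0)=∅
  fail(6) 'bdab': from fail(5)=0 chase 'b': 0 ⇒ 1;  out=∅∪out(1)=∅
  fail(7) 'bdabd': from fail(6)=1 chase 'd': 1 ⇒ 4;  out=∅∪out(4)=∅
  fail(8) 'bdabdc': from fail(7)=4 chase 'c': 4→0 ⇒ 0;  out={1}∪out(0)={1}

Text stream:
pos 0 'd': at 0
pos 1 'c': at 0
pos 2 'd': at 0
pos 3 'b': at 1
pos 4 'a': at 2
pos 5 'b': at 3  emit P0@[3:5]
pos 6 'b': at 1 (via fail)
pos 7 'a': at 2
pos 8 'b': at 3  emit P0@[6:8]
pos 9 'c': at 0 (via fail)
pos 10 'b': at 1
pos 11 'a': at 2
pos 12 'b': at 3  emit P0@[10:12]
pos 13 'd': at 4 (via fail)
pos 14 'b': at 1 (via fail)
pos 15 'b': at 1 (via fail)
pos 16 'b': at 1 (via fail)
pos 17 'd': at 4
pos 18 'b': at 1 (via fail)
pos 19 'd': at 4
pos 20 'a': at 5
pos 21 'b': at 6
pos 22 'd': at 7
pos 23 'c': at 8  emit P1@[18:23]
pos 24 'b': at 1 (via fail)
pos 25 'd': at 4
pos 26 'a': at 5
pos 27 'b': at 6
pos 28 'd': at 7
pos 29 'c': at 8  emit P1@[24:29]
pos 30 'b': at 1 (via fail)
pos 31 'd': at 4
pos 32 'a': at 5
pos 33 'b': at 6
pos 34 'd': at 7
pos 35 'c': at 8  emit P1@[30:35]
pos 36 'b': at 1 (via fail)
pos 37 'b': at 1 (via fail)
pos 38 'a': at 2
pos 39 'b': at 3  emit P0@[37:39]
pos 40 'c': at 0 (via fail)
pos 41 'c': at 0
pos 42 'd': at 0
pos 43 'c': at 0
pos 44 'a': at 0
pos 45 'b': at 1
pos 46 'd': at 4
pos 47 'a': at 5
pos 48 'b': at 6
pos 49 'd': at 7
pos 50 'c': at 8  emit P1@[45:50]
pos 51 'b': at 1 (via fail)
pos 52 'd': at 4
pos 53 'a': at 5
pos 54 'b': at 6
pos 55 'd': at 7
pos 56 'c': at 8  emit P1@[51:56]
pos 57 'b': at 1 (via fail)
pos 58 'a': at 2

All matches (sorted): [[5,0],[8,0],[12,0],[23,1],[29,1],[35,1],[39,0],[50,1],[56,1]]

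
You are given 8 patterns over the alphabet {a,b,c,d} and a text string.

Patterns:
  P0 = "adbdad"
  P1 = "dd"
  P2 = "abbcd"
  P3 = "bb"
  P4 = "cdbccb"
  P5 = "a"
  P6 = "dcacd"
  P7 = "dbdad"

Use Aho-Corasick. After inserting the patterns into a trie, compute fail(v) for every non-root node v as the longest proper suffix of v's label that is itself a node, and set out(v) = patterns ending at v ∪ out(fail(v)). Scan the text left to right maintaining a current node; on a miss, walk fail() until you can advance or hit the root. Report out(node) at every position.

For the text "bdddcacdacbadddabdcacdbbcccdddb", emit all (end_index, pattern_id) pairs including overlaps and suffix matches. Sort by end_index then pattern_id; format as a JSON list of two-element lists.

Build automaton:
Trie (insert patterns):
  n0 'ε': a→1 b→13 c→15 d→7
  n1 'a': b→9 d→2  [P5 ends]
  n2 'ad': b→3
  n3 'adb': d→4
  n4 'adbd': a→5
  n5 'adbda': d→6
  n6 'adbdad': ·  [P0 ends]
  n7 'd': b→25 c→21 d→8
  n8 'dd': ·  [P1 ends]
  n9 'ab': b→10
  n10 'abb': c→11
  n11 'abbc': d→12
  n12 'abbcd': ·  [P2 ends]
  n13 'b': b→14
  n14 'bb': ·  [P3 ends]
  n15 'c': d→16
  n16 'cd': b→17
  n17 'cdb': c→18
  n18 'cdbc': c→19
  n19 'cdbcc': b→20
  n20 'cdbccb': ·  [P4 ends]
  n21 'dc': a→22
  n22 'dca': c→23
  n23 'dcac': d→24
  n24 'dcacd': ·  [P6 ends]
  n25 'db': d→26
  n26 'dbd': a→27
  n27 'dbda': d→28
  n28 'dbdad': ·  [P7 ends]

Failure links (BFS by depth):
  n1('a'): parent n0 fail=0; on 'a' 0 → fail=0;  out {5}∪∅={5}
  n7('d'): parent n0 fail=0; on 'd' 0 → fail=0;  out ∅∪∅=∅
  n13('b'): parent n0 fail=0; on 'b' 0 → fail=0;  out ∅∪∅=∅
  n15('c'): parent n0 fail=0; on 'c' 0 → fail=0;  out ∅∪∅=∅
  n2('ad'): parent n1 fail=0; on 'd' 0 → fail=7;  out ∅∪∅=∅
  n8('dd'): parent n7 fail=0; on 'd' 0 → fail=7;  out {1}∪∅={1}
  n9('ab'): parent n1 fail=0; on 'b' 0 → fail=13;  out ∅∪∅=∅
  n14('bb'): parent n13 fail=0; on 'b' 0 → fail=13;  out {3}∪∅={3}
  n16('cd'): parent n15 fail=0; on 'd' 0 → fail=7;  out ∅∪∅=∅
  n21('dc'): parent n7 fail=0; on 'c' 0 → fail=15;  out ∅∪∅=∅
  n25('db'): parent n7 fail=0; on 'b' 0 → fail=13;  out ∅∪∅=∅
  n3('adb'): parent n2 fail=7; on 'b' 7 → fail=25;  out ∅∪∅=∅
  n10('abb'): parent n9 fail=13; on 'b' 13 → fail=14;  out ∅∪{3}={3}
  n17('cdb'): parent n16 fail=7; on 'b' 7 → fail=25;  out ∅∪∅=∅
  n22('dca'): parent n21 fail=15; on 'a' 15→0 → fail=1;  out ∅∪{5}={5}
  n26('dbd'): parent n25 fail=13; on 'd' 13→0 → fail=7;  out ∅∪∅=∅
  n4('adbd'): parent n3 fail=25; on 'd' 25 → fail=26;  out ∅∪∅=∅
  n11('abbc'): parent n10 fail=14; on 'c' 14→13→0 → fail=15;  out ∅∪∅=∅
  n18('cdbc'): parent n17 fail=25; on 'c' 25→13→0 → fail=15;  out ∅∪∅=∅
  n23('dcac'): parent n22 fail=1; on 'c' 1→0 → fail=15;  out ∅∪∅=∅
  n27('dbda'): parent n26 fail=7; on 'a' 7→0 → fail=1;  out ∅∪{5}={5}
  n5('adbda'): parent n4 fail=26; on 'a' 26 → fail=27;  out ∅∪{5}={5}
  n12('abbcd'): parent n11 fail=15; on 'd' 15 → fail=16;  out {2}∪∅={2}
  n19('cdbcc'): parent n18 fail=15; on 'c' 15→0 → fail=15;  out ∅∪∅=∅
  n24('dcacd'): parent n23 fail=15; on 'd' 15 → fail=16;  out {6}∪∅={6}
  n28('dbdad'): parent n27 fail=1; on 'd' 1 → fail=2;  out {7}∪∅={7}
  n6('adbdad'): parent n5 fail=27; on 'd' 27 → fail=28;  out {0}∪{7}={0,7}
  n20('cdbccb'): parent n19 fail=15; on 'b' 15→0 → fail=13;  out {4}∪∅={4}

Text stream:
pos 0 'b': at 13
pos 1 'd': at 7 (via fail)
pos 2 'd': at 8  ** P1@[1:2]
pos 3 'd': at 8 (via fail)  ** P1@[2:3]
pos 4 'c': at 21 (via fail)
pos 5 'a': at 22  ** P5@[5:5]
pos 6 'c': at 23
pos 7 'd': at 24  ** P6@[3:7]
pos 8 'a': at 1 (via fail)  ** P5@[8:8]
pos 9 'c': at 15 (via fail)
pos 10 'b': at 13 (via fail)
pos 11 'a': at 1 (via fail)  ** P5@[11:11]
pos 12 'd': at 2
pos 13 'd': at 8 (via fail)  ** P1@[12:13]
pos 14 'd': at 8 (via fail)  ** P1@[13:14]
pos 15 'a': at 1 (via fail)  ** P5@[15:15]
pos 16 'b': at 9
pos 17 'd': at 7 (via fail)
pos 18 'c': at 21
pos 19 'a': at 22  ** P5@[19:19]
pos 20 'c': at 23
pos 21 'd': at 24  ** P6@[17:21]
pos 22 'b': at 17 (via fail)
pos 23 'b': at 14 (via fail)  ** P3@[22:23]
pos 24 'c': at 15 (via fail)
pos 25 'c': at 15 (via fail)
pos 26 'c': at 15 (via fail)
pos 27 'd': at 16
pos 28 'd': at 8 (via fail)  ** P1@[27:28]
pos 29 'd': at 8 (via fail)  ** P1@[28:29]
pos 30 'b': at 25 (via fail)

Matches: [[2,1],[3,1],[5,5],[7,6],[8,5],[11,5],[13,1],[14,1],[15,5],[19,5],[21,6],[23,3],[28,1],[29,1]]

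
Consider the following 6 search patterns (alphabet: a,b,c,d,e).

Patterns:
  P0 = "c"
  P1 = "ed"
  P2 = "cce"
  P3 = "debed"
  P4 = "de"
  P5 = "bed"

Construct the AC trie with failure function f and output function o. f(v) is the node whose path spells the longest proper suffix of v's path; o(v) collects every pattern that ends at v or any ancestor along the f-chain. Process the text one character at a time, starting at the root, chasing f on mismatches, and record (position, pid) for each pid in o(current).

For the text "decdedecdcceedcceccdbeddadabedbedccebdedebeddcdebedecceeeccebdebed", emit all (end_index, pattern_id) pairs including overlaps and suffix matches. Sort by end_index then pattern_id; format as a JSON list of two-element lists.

Build automaton:
Trie nodes:
  n0 'ε': b→11 c→1 d→6 e→2
  n1 'c': c→4  ←P0
  n2 'e': d→3
  n3 'ed': ·  ←P1
  n4 'cc': e→5
  n5 'cce': ·  ←P2
  n6 'd': e→7
  n7 'de': b→8  ←P4
  n8 'deb': e→9
  n9 'debe': d→10
  n10 'debed': ·  ←P3
  n11 'b': e→12
  n12 'be': d→13
  n13 'bed': ·  ←P5

BFS fail/out derivation:
  fail(1) 'c': from fail(0)=0 chase 'c': 0 ⇒ 0;  out={0}∪out(0)={0}
  fail(2) 'e': from fail(0)=0 chase 'e': 0 ⇒ 0;  out=∅∪out(0)=∅
  fail(6) 'd': from fail(0)=0 chase 'd': 0 ⇒ 0;  out=∅∪out(0)=∅
  fail(11) 'b': from fail(0)=0 chase 'b': 0 ⇒ 0;  out=∅∪out(0)=∅
  fail(3) 'ed': from fail(2)=0 chase 'd': 0 ⇒ 6;  out={1}∪out(6)={1}
  fail(4) 'cc': from fail(1)=0 chase 'c': 0 ⇒ 1;  out=∅∪out(1)={0}
  fail(7) 'de': from fail(6)=0 chase 'e': 0 ⇒ 2;  out={4}∪out(2)={4}
  fail(12) 'be': from fail(11)=0 chase 'e': 0 ⇒ 2;  out=∅∪out(2)=∅
  fail(5) 'cce': from fail(4)=1 chase 'e': 1→0 ⇒ 2;  out={2}∪out(2)={2}
  fail(8) 'deb': from fail(7)=2 chase 'b': 2→0 ⇒ 11;  out=∅∪out(11)=∅
  fail(13) 'bed': from fail(12)=2 chase 'd': 2 ⇒ 3;  out={5}∪out(3)={1,5}
  fail(9) 'debe': from fail(8)=11 chase 'e': 11 ⇒ 12;  out=∅∪out(12)=∅
  fail(10) 'debed': from fail(9)=12 chase 'd': 12 ⇒ 13;  out={3}∪out(13)={1,3,5}

Scan:
i=0 'd': node 0→6
i=1 'e': node 6→7  ** P4@[0:1]
i=2 'c': node 7→1 ·f  ** P0@[2:2]
i=3 'd': node 1→6 ·f
i=4 'e': node 6→7  ** P4@[3:4]
i=5 'd': node 7→3 ·f  ** P1@[4:5]
i=6 'e': node 3→7 ·f  ** P4@[5:6]
i=7 'c': node 7→1 ·f  ** P0@[7:7]
i=8 'd': node 1→6 ·f
i=9 'c': node 6→1 ·f  ** P0@[9:9]
i=10 'c': node 1→4  ** P0@[10:10]
i=11 'e': node 4→5  ** P2@[9:11]
i=12 'e': node 5→2 ·f
i=13 'd': node 2→3  ** P1@[12:13]
i=14 'c': node 3→1 ·f  ** P0@[14:14]
i=15 'c': node 1→4  ** P0@[15:15]
i=16 'e': node 4→5  ** P2@[14:16]
i=17 'c': node 5→1 ·f  ** P0@[17:17]
i=18 'c': node 1→4  ** P0@[18:18]
i=19 'd': node 4→6 ·f
i=20 'b': node 6→11 ·f
i=21 'e': node 11→12
i=22 'd': node 12→13  ** P1@[21:22],P5@[20:22]
i=23 'd': node 13→6 ·f
i=24 'a': node 6→0 ·f
i=25 'd': node 0→6
i=26 'a': node 6→0 ·f
i=27 'b': node 0→11
i=28 'e': node 11→12
i=29 'd': node 12→13  ** P1@[28:29],P5@[27:29]
i=30 'b': node 13→11 ·f
i=31 'e': node 11→12
i=32 'd': node 12→13  ** P1@[31:32],P5@[30:32]
i=33 'c': node 13→1 ·f  ** P0@[33:33]
i=34 'c': node 1→4  ** P0@[34:34]
i=35 'e': node 4→5  ** P2@[33:35]
i=36 'b': node 5→11 ·f
i=37 'd': node 11→6 ·f
i=38 'e': node 6→7  ** P4@[37:38]
i=39 'd': node 7→3 ·f  ** P1@[38:39]
i=40 'e': node 3→7 ·f  ** P4@[39:40]
i=41 'b': node 7→8
i=42 'e': node 8→9
i=43 'd': node 9→10  ** P1@[42:43],P3@[39:43],P5@[41:43]
i=44 'd': node 10→6 ·f
i=45 'c': node 6→1 ·f  ** P0@[45:45]
i=46 'd': node 1→6 ·f
i=47 'e': node 6→7  ** P4@[46:47]
i=48 'b': node 7→8
i=49 'e': node 8→9
i=50 'd': node 9→10  ** P1@[49:50],P3@[46:50],P5@[48:50]
i=51 'e': node 10→7 ·f  ** P4@[50:51]
i=52 'c': node 7→1 ·f  ** P0@[52:52]
i=53 'c': node 1→4  ** P0@[53:53]
i=54 'e': node 4→5  ** P2@[52:54]
i=55 'e': node 5→2 ·f
i=56 'e': node 2→2 ·f
i=57 'c': node 2→1 ·f  ** P0@[57:57]
i=58 'c': node 1→4  ** P0@[58:58]
i=59 'e': node 4→5  ** P2@[57:59]
i=60 'b': node 5→11 ·f
i=61 'd': node 11→6 ·f
i=62 'e': node 6→7  ** P4@[61:62]
i=63 'b': node 7→8
i=64 'e': node 8→9
i=65 'd': node 9→10  ** P1@[64:65],P3@[61:65],P5@[63:65]

Result: [[1,4],[2,0],[4,4],[5,1],[6,4],[7,0],[9,0],[10,0],[11,2],[13,1],[14,0],[15,0],[16,2],[17,0],[18,0],[22,1],[22,5],[29,1],[29,5],[32,1],[32,5],[33,0],[34,0],[35,2],[38,4],[39,1],[40,4],[43,1],[43,3],[43,5],[45,0],[47,4],[50,1],[50,3],[50,5],[51,4],[52,0],[53,0],[54,2],[57,0],[58,0],[59,2],[62,4],[65,1],[65,3],[65,5]]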